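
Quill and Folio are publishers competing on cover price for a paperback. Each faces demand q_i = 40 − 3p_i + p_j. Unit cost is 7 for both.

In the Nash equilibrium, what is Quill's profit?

Quill's profit: π = (p_{Quill} − 7)(40 − 3p_{Quill} + p_{Folio}).
∂π/∂p_{Quill} = 61 − 6p_{Quill} + p_{Folio} = 0 ⇒ p_{Quill} = 61/6 + (1/6)p_{Folio}.
The game is symmetric, so in equilibrium p_{Folio} = p_{Quill}: the reaction function gives (5/6)p_{Quill} = 61/6, hence p_{Quill} = 12.2.
q_{Quill} = 40 − 3·12.2 + 12.2 = 15.6.
Profit = (12.2 − 7)·15.6 = 81.12.

81.12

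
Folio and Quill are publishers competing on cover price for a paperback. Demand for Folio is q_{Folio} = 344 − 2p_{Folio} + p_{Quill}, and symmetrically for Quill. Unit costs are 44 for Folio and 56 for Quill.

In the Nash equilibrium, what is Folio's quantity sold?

203.2

Folio's profit: π = (p_{Folio} − 44)(344 − 2p_{Folio} + p_{Quill}).
∂π/∂p_{Folio} = 432 − 4p_{Folio} + p_{Quill} = 0 ⇒ p_{Folio} = 108 + 0.25p_{Quill}.
Similarly p_{Quill} = 114 + 0.25p_{Folio}.
Solving the two reaction functions simultaneously: (1 − (0.25)(0.25))p_{Folio} = 108 + 0.25·114, so 0.9375p_{Folio} = 136.5 and p_{Folio} = 145.6.
Then p_{Quill} = 114 + 0.25·145.6 = 150.4.
q_{Folio} = 344 − 2·145.6 + 150.4 = 203.2.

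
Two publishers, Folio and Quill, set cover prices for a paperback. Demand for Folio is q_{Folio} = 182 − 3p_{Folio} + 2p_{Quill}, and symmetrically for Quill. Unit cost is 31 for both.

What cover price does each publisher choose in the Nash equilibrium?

68.75

Folio's profit: π = (p_{Folio} − 31)(182 − 3p_{Folio} + 2p_{Quill}).
∂π/∂p_{Folio} = 275 − 6p_{Folio} + 2p_{Quill} = 0 ⇒ p_{Folio} = 275/6 + (1/3)p_{Quill}.
Setting p_{Folio} = p_{Quill} in the reaction function: p_{Folio} = 275/6 + (1/3)p_{Folio}, so p_{Folio} = (275/6) / (2/3) = 68.75.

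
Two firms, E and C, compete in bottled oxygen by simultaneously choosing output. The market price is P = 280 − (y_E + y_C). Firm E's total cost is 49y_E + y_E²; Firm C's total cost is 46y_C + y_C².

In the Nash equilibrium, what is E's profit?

4232

Firm E's profit: π = y_E(280 − (y_E + y_C)) − 49y_E − y_E².
∂π/∂y_E = 231 − 4y_E − y_C = 0, so y_E = 57.75 − 0.25y_C.
By the same steps for C: y_C = 58.5 − 0.25y_E.
Solving the two reaction functions simultaneously: (1 − (−0.25)(−0.25))y_E = 57.75 − 0.25·58.5, so 0.9375y_E = 43.125 and y_E = 46.
Then y_C = 58.5 − 0.25·46 = 47.
Price P = 280 − 93 = 187.
E's profit: (187 − 49)·46 − (46)² = 4232.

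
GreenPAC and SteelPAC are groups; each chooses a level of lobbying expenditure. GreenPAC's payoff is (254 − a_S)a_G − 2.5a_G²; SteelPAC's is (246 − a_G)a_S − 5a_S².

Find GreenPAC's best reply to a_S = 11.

Expanding GreenPAC's payoff: 254a_G − a_Sa_G − 2.5a_G².
∂π/∂a_G = 254 − a_S − 5a_G = 0, so a_G = 50.8 − 0.2a_S.
At a_S = 11: a_G = 50.8 − 0.2·11 = 48.6.

48.6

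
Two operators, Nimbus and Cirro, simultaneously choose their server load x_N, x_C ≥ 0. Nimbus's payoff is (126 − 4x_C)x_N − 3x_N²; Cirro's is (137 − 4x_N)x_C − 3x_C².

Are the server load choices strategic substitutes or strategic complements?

Expanding Nimbus's payoff: 126x_N − 4x_Cx_N − 3x_N².
∂π/∂x_N = 126 − 4x_C − 6x_N = 0, so x_N = 21 − (2/3)x_C.
The best-response slope dx_N/dx_C = −2/3 < 0: the reaction function is downward-sloping, so the choices are strategic substitutes.

strategic substitutes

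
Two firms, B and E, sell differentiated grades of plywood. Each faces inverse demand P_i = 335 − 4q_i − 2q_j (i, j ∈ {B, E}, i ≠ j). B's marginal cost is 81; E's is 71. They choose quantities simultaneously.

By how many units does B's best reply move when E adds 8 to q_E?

Firm B's profit: π = q_B(335 − 4q_B − 2q_E) − 81q_B.
∂π/∂q_B = 254 − 8q_B − 2q_E = 0 ⇒ q_B = 31.75 − 0.25q_E.
The reaction-function slope is −0.25, so an 8-unit rise in q_E moves q_B by −0.25 × 8 = −2. B's best response falls — the actions are strategic substitutes.

-2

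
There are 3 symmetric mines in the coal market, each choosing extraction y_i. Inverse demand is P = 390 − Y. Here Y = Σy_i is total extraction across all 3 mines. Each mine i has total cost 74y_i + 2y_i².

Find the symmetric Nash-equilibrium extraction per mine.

39.5

A representative mine's profit is π_i = y_i(390 − Y) − 74y_i − 2y_i², with Y = y_i + Σ_{j≠i} y_j.
First-order condition: 316 − 6y_i − Σ_{j≠i} y_j = 0.
Imposing symmetry (y_j = y for all j) turns Σ_{j≠i} y_j into 2y, so 316 = 8y and y = 39.5.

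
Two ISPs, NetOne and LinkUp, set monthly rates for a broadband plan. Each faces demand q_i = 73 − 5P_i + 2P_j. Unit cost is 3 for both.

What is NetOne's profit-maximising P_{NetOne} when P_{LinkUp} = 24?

13.6

NetOne's profit: π = (P_{NetOne} − 3)(73 − 5P_{NetOne} + 2P_{LinkUp}).
∂π/∂P_{NetOne} = 88 − 10P_{NetOne} + 2P_{LinkUp} = 0 ⇒ P_{NetOne} = 8.8 + 0.2P_{LinkUp}.
At P_{LinkUp} = 24: P_{NetOne} = 8.8 + 0.2·24 = 13.6.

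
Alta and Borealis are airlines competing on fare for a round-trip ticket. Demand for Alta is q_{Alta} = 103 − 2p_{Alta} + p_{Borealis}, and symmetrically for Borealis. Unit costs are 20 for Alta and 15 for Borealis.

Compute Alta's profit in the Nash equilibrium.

1458

Alta's profit: π = (p_{Alta} − 20)(103 − 2p_{Alta} + p_{Borealis}).
∂π/∂p_{Alta} = 143 − 4p_{Alta} + p_{Borealis} = 0 ⇒ p_{Alta} = 35.75 + 0.25p_{Borealis}.
Similarly p_{Borealis} = 33.25 + 0.25p_{Alta}.
Substituting the second reaction function into the first: p_{Alta} = 35.75 + 0.25(33.25 + 0.25p_{Alta}), which gives 0.9375p_{Alta} = 44.0625 ⇒ p_{Alta} = 47.
Then p_{Borealis} = 33.25 + 0.25·47 = 45.
q_{Alta} = 103 − 2·47 + 45 = 54.
Profit = (47 − 20)·54 = 1458.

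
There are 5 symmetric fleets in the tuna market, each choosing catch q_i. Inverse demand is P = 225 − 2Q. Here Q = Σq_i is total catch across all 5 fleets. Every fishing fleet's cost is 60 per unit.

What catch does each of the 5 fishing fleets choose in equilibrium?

13.75

A representative fishing fleet's profit is π_i = q_i(225 − 2Q) − 60q_i, with Q = q_i + Σ_{j≠i} q_j.
First-order condition: 165 − 4q_i − 2Σ_{j≠i} q_j = 0.
In a symmetric equilibrium every fishing fleet chooses the same q, so Σ_{j≠i} q_j = 4q. The condition becomes 165 − 12q = 0, giving q = 165/12 = 13.75.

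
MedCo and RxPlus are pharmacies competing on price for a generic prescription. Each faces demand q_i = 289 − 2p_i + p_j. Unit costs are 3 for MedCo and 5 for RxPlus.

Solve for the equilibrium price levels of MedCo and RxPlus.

MedCo's profit: π = (p_{MedCo} − 3)(289 − 2p_{MedCo} + p_{RxPlus}).
∂π/∂p_{MedCo} = 295 − 4p_{MedCo} + p_{RxPlus} = 0 ⇒ p_{MedCo} = 73.75 + 0.25p_{RxPlus}.
Similarly p_{RxPlus} = 74.75 + 0.25p_{MedCo}.
Substituting the second reaction function into the first: p_{MedCo} = 73.75 + 0.25(74.75 + 0.25p_{MedCo}), which gives 0.9375p_{MedCo} = 92.4375 ⇒ p_{MedCo} = 98.6.
Then p_{RxPlus} = 74.75 + 0.25·98.6 = 99.4.

98.6, 99.4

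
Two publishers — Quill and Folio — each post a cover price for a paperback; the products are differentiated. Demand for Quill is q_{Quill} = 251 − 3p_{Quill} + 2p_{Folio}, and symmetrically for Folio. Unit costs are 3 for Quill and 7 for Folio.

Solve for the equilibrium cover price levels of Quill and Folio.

65.75, 67.25

Quill's profit: π = (p_{Quill} − 3)(251 − 3p_{Quill} + 2p_{Folio}).
∂π/∂p_{Quill} = 260 − 6p_{Quill} + 2p_{Folio} = 0 ⇒ p_{Quill} = 130/3 + (1/3)p_{Folio}.
Similarly p_{Folio} = 136/3 + (1/3)p_{Quill}.
Plugging p_{Folio} into Quill's best response: p_{Quill} = 130/3 + (1/3)(136/3 + (1/3)p_{Quill}) ⇒ (8/9)p_{Quill} = 526/9, so p_{Quill} = 65.75.
Then p_{Folio} = 136/3 + (1/3)·65.75 = 67.25.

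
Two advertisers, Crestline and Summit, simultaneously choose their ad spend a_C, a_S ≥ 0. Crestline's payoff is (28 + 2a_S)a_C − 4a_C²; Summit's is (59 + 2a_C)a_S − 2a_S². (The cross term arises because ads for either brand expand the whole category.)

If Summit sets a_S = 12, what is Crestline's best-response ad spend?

6.5

Expanding Crestline's payoff: 28a_C + 2a_Sa_C − 4a_C².
∂π/∂a_C = 28 + 2a_S − 8a_C = 0, so a_C = 3.5 + 0.25a_S.
At a_S = 12: a_C = 3.5 + 0.25·12 = 6.5.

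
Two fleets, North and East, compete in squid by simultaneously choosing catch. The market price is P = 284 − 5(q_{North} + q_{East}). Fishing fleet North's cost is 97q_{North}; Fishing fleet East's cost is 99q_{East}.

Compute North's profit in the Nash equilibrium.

793.8

Fishing fleet North's profit: π = q_{North}(284 − 5(q_{North} + q_{East})) − 97q_{North}.
∂π/∂q_{North} = 187 − 10q_{North} − 5q_{East} = 0, so q_{North} = 18.7 − 0.5q_{East}.
By the same steps for East: q_{East} = 18.5 − 0.5q_{North}.
Plugging q_{East} into North's best response: q_{North} = 18.7 − 0.5(18.5 − 0.5q_{North}) ⇒ 0.75q_{North} = 9.45, so q_{North} = 12.6.
Then q_{East} = 18.5 − 0.5·12.6 = 12.2.
Price P = 284 − 5·24.8 = 160.
North's profit: (160 − 97)·12.6 = 793.8.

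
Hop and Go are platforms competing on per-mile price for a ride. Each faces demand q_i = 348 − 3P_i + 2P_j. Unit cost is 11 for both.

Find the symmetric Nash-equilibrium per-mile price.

Hop's profit: π = (P_{Hop} − 11)(348 − 3P_{Hop} + 2P_{Go}).
∂π/∂P_{Hop} = 381 − 6P_{Hop} + 2P_{Go} = 0 ⇒ P_{Hop} = 63.5 + (1/3)P_{Go}.
The game is symmetric, so in equilibrium P_{Go} = P_{Hop}: the reaction function gives (2/3)P_{Hop} = 63.5, hence P_{Hop} = 95.25.

95.25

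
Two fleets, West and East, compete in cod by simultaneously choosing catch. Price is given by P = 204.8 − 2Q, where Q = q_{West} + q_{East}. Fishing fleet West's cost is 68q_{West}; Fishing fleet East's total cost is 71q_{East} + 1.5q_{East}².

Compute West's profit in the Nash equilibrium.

Fishing fleet West's profit: π = q_{West}(204.8 − 2(q_{West} + q_{East})) − 68q_{West}.
∂π/∂q_{West} = 136.8 − 4q_{West} − 2q_{East} = 0, so q_{West} = 34.2 − 0.5q_{East}.
For East: ∂π/∂q_{East} = 133.8 − 7q_{East} − 2q_{West} = 0 ⇒ q_{East} = 669/35 − (2/7)q_{West}.
Plugging q_{East} into West's best response: q_{West} = 34.2 − 0.5(669/35 − (2/7)q_{West}) ⇒ (6/7)q_{West} = 345/14, so q_{West} = 28.75.
Then q_{East} = 669/35 − (2/7)·28.75 = 10.9.
Price P = 204.8 − 2·39.65 = 125.5.
West's profit: (125.5 − 68)·28.75 = 1653.125.

1653.125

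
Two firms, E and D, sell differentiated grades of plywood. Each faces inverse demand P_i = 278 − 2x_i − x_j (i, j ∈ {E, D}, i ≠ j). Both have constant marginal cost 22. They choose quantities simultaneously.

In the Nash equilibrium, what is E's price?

Firm E's profit: π = x_E(278 − 2x_E − x_D) − 22x_E.
∂π/∂x_E = 256 − 4x_E − x_D = 0 ⇒ x_E = 64 − 0.25x_D.
The game is symmetric, so in equilibrium x_D = x_E: the reaction function gives 1.25x_E = 64, hence x_E = 51.2.
P_E = 278 − 2·51.2 − 51.2 = 124.4.

124.4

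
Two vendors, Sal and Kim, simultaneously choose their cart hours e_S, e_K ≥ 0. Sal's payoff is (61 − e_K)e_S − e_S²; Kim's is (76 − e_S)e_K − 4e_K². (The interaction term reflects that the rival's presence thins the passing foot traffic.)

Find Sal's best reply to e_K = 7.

27

Expanding Sal's payoff: 61e_S − e_Ke_S − e_S².
∂π/∂e_S = 61 − e_K − 2e_S = 0, so e_S = 30.5 − 0.5e_K.
At e_K = 7: e_S = 30.5 − 0.5·7 = 27.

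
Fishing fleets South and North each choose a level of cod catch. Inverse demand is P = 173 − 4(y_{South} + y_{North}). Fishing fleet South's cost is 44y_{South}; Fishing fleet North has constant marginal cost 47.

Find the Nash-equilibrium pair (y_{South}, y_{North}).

11, 10.25

Fishing fleet South's profit: π = y_{South}(173 − 4(y_{South} + y_{North})) − 44y_{South}.
∂π/∂y_{South} = 129 − 8y_{South} − 4y_{North} = 0, so y_{South} = 16.125 − 0.5y_{North}.
By the same steps for North: y_{North} = 15.75 − 0.5y_{South}.
Solving the two reaction functions simultaneously: (1 − (−0.5)(−0.5))y_{South} = 16.125 − 0.5·15.75, so 0.75y_{South} = 8.25 and y_{South} = 11.
Then y_{North} = 15.75 − 0.5·11 = 10.25.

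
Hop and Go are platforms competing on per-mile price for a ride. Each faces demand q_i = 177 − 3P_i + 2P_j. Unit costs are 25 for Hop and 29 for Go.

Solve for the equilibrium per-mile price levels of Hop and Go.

Hop's profit: π = (P_{Hop} − 25)(177 − 3P_{Hop} + 2P_{Go}).
∂π/∂P_{Hop} = 252 − 6P_{Hop} + 2P_{Go} = 0 ⇒ P_{Hop} = 42 + (1/3)P_{Go}.
Similarly P_{Go} = 44 + (1/3)P_{Hop}.
Solving the two reaction functions simultaneously: (1 − (1/3)(1/3))P_{Hop} = 42 + (1/3)·44, so (8/9)P_{Hop} = 170/3 and P_{Hop} = 63.75.
Then P_{Go} = 44 + (1/3)·63.75 = 65.25.

63.75, 65.25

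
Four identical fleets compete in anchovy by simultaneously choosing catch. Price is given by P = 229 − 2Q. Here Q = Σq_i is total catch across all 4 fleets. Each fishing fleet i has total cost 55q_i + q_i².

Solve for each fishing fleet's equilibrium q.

14.5

A representative fishing fleet's profit is π_i = q_i(229 − 2Q) − 55q_i − q_i², with Q = q_i + Σ_{j≠i} q_j.
First-order condition: 174 − 6q_i − 2Σ_{j≠i} q_j = 0.
Imposing symmetry (q_j = q for all j) turns Σ_{j≠i} q_j into 3q, so 174 = 12q and q = 14.5.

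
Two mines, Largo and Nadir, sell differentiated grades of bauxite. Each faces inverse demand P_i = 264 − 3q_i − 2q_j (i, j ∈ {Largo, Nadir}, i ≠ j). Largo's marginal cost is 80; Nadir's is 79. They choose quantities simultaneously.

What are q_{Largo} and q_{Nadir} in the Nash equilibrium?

22.9375, 23.1875

Mine Largo's profit: π = q_{Largo}(264 − 3q_{Largo} − 2q_{Nadir}) − 80q_{Largo}.
∂π/∂q_{Largo} = 184 − 6q_{Largo} − 2q_{Nadir} = 0 ⇒ q_{Largo} = 92/3 − (1/3)q_{Nadir}.
Similarly q_{Nadir} = 185/6 − (1/3)q_{Largo}.
Solving the two reaction functions simultaneously: (1 − (−1/3)(−1/3))q_{Largo} = 92/3 − (1/3)·(185/6), so (8/9)q_{Largo} = 367/18 and q_{Largo} = 22.9375.
Then q_{Nadir} = 185/6 − (1/3)·22.9375 = 23.1875.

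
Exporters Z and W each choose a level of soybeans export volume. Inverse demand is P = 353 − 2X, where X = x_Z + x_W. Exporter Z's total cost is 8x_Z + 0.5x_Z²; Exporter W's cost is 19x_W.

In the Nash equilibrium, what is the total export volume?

105.75

Exporter Z's profit: π = x_Z(353 − 2(x_Z + x_W)) − 8x_Z − 0.5x_Z².
∂π/∂x_Z = 345 − 5x_Z − 2x_W = 0, so x_Z = 69 − 0.4x_W.
For W: ∂π/∂x_W = 334 − 4x_W − 2x_Z = 0 ⇒ x_W = 83.5 − 0.5x_Z.
Plugging x_W into Z's best response: x_Z = 69 − 0.4(83.5 − 0.5x_Z) ⇒ 0.8x_Z = 35.6, so x_Z = 44.5.
Then x_W = 83.5 − 0.5·44.5 = 61.25.
Total export volume: 44.5 + 61.25 = 105.75.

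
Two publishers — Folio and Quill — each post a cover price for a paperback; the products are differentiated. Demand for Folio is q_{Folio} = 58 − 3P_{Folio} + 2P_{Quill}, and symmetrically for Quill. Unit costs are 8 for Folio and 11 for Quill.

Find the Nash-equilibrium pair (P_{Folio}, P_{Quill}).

21.0625, 22.1875

Folio's profit: π = (P_{Folio} − 8)(58 − 3P_{Folio} + 2P_{Quill}).
∂π/∂P_{Folio} = 82 − 6P_{Folio} + 2P_{Quill} = 0 ⇒ P_{Folio} = 41/3 + (1/3)P_{Quill}.
Similarly P_{Quill} = 91/6 + (1/3)P_{Folio}.
Solving the two reaction functions simultaneously: (1 − (1/3)(1/3))P_{Folio} = 41/3 + (1/3)·(91/6), so (8/9)P_{Folio} = 337/18 and P_{Folio} = 21.0625.
Then P_{Quill} = 91/6 + (1/3)·21.0625 = 22.1875.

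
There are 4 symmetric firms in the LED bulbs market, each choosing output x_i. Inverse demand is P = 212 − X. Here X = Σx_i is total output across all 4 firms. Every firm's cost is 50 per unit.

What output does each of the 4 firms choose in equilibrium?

A representative firm's profit is π_i = x_i(212 − X) − 50x_i, with X = x_i + Σ_{j≠i} x_j.
First-order condition: 162 − 2x_i − Σ_{j≠i} x_j = 0.
With identical firms, set every x_j = x: then 162 − 2x − 3x = 0, i.e. x = 162/5 = 32.4.

32.4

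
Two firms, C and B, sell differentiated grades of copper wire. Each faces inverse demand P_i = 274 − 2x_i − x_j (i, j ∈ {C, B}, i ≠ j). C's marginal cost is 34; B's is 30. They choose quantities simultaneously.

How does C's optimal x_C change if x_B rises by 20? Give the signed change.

-5

Firm C's profit: π = x_C(274 − 2x_C − x_B) − 34x_C.
∂π/∂x_C = 240 − 4x_C − x_B = 0 ⇒ x_C = 60 − 0.25x_B.
The reaction-function slope is −0.25, so a 20-unit rise in x_B moves x_C by −0.25 × 20 = −5. C's best response falls — the actions are strategic substitutes.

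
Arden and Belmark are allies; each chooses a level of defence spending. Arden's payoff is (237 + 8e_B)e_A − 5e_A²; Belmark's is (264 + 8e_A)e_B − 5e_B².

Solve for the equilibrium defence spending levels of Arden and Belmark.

Expanding Arden's payoff: 237e_A + 8e_Be_A − 5e_A².
∂π/∂e_A = 237 + 8e_B − 10e_A = 0, so e_A = 23.7 + 0.8e_B.
Likewise for Belmark: e_B = 26.4 + 0.8e_A.
Solving the two reaction functions simultaneously: (1 − (0.8)(0.8))e_A = 23.7 + 0.8·26.4, so 0.36e_A = 44.82 and e_A = 124.5.
Then e_B = 26.4 + 0.8·124.5 = 126.

124.5, 126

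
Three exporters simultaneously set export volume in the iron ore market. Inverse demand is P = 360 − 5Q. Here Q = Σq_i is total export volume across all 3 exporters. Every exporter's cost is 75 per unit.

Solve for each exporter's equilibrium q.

14.25

A representative exporter's profit is π_i = q_i(360 − 5Q) − 75q_i, with Q = q_i + Σ_{j≠i} q_j.
First-order condition: 285 − 10q_i − 5Σ_{j≠i} q_j = 0.
In a symmetric equilibrium every exporter chooses the same q, so Σ_{j≠i} q_j = 2q. The condition becomes 285 − 20q = 0, giving q = 285/20 = 14.25.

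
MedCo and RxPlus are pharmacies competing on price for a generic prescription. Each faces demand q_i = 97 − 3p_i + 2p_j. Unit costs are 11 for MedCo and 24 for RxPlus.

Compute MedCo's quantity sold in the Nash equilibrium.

MedCo's profit: π = (p_{MedCo} − 11)(97 − 3p_{MedCo} + 2p_{RxPlus}).
∂π/∂p_{MedCo} = 130 − 6p_{MedCo} + 2p_{RxPlus} = 0 ⇒ p_{MedCo} = 65/3 + (1/3)p_{RxPlus}.
Similarly p_{RxPlus} = 169/6 + (1/3)p_{MedCo}.
Solving the two reaction functions simultaneously: (1 − (1/3)(1/3))p_{MedCo} = 65/3 + (1/3)·(169/6), so (8/9)p_{MedCo} = 559/18 and p_{MedCo} = 34.9375.
Then p_{RxPlus} = 169/6 + (1/3)·34.9375 = 39.8125.
q_{MedCo} = 97 − 3·34.9375 + 2·39.8125 = 71.8125.

71.8125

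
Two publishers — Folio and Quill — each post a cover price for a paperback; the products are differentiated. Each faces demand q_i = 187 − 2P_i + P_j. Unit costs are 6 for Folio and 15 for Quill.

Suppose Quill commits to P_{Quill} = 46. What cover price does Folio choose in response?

61.25

Folio's profit: π = (P_{Folio} − 6)(187 − 2P_{Folio} + P_{Quill}).
∂π/∂P_{Folio} = 199 − 4P_{Folio} + P_{Quill} = 0 ⇒ P_{Folio} = 49.75 + 0.25P_{Quill}.
At P_{Quill} = 46: P_{Folio} = 49.75 + 0.25·46 = 61.25.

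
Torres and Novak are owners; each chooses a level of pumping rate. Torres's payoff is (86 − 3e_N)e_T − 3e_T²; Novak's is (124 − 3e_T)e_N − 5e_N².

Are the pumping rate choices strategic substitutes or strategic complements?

strategic substitutes

Expanding Torres's payoff: 86e_T − 3e_Ne_T − 3e_T².
∂π/∂e_T = 86 − 3e_N − 6e_T = 0, so e_T = 43/3 − 0.5e_N.
The best-response slope de_T/de_N = −0.5 < 0: the reaction function is downward-sloping, so the choices are strategic substitutes.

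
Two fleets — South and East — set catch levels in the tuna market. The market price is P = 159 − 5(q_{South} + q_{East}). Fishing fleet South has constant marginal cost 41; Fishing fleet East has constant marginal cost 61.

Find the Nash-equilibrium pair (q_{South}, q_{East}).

9.2, 5.2

Fishing fleet South's profit: π = q_{South}(159 − 5(q_{South} + q_{East})) − 41q_{South}.
∂π/∂q_{South} = 118 − 10q_{South} − 5q_{East} = 0, so q_{South} = 11.8 − 0.5q_{East}.
By the same steps for East: q_{East} = 9.8 − 0.5q_{South}.
Substituting the second reaction function into the first: q_{South} = 11.8 − 0.5(9.8 − 0.5q_{South}), which gives 0.75q_{South} = 6.9 ⇒ q_{South} = 9.2.
Then q_{East} = 9.8 − 0.5·9.2 = 5.2.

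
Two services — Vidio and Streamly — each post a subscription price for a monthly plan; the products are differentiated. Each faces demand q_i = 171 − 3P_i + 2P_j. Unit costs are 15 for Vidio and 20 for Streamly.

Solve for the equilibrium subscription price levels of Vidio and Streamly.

54.9375, 56.8125

Vidio's profit: π = (P_{Vidio} − 15)(171 − 3P_{Vidio} + 2P_{Streamly}).
∂π/∂P_{Vidio} = 216 − 6P_{Vidio} + 2P_{Streamly} = 0 ⇒ P_{Vidio} = 36 + (1/3)P_{Streamly}.
Similarly P_{Streamly} = 38.5 + (1/3)P_{Vidio}.
Solving the two reaction functions simultaneously: (1 − (1/3)(1/3))P_{Vidio} = 36 + (1/3)·38.5, so (8/9)P_{Vidio} = 293/6 and P_{Vidio} = 54.9375.
Then P_{Streamly} = 38.5 + (1/3)·54.9375 = 56.8125.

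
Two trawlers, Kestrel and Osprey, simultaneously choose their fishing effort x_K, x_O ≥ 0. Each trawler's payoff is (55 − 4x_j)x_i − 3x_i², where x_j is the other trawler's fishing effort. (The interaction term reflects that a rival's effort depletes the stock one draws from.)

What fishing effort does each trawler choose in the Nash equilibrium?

5.5

Kestrel's payoff is (55 − 4x_O)x_K − 3x_K².
∂π/∂x_K = 55 − 4x_O − 6x_K = 0, so x_K = 55/6 − (2/3)x_O.
By symmetry x_O = x_K; substituting into the reaction function, (5/3)x_K = 55/6 and x_K = 5.5.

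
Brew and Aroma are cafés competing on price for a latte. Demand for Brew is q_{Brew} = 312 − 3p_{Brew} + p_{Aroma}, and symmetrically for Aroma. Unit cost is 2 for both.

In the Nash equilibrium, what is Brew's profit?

11383.68

Brew's profit: π = (p_{Brew} − 2)(312 − 3p_{Brew} + p_{Aroma}).
∂π/∂p_{Brew} = 318 − 6p_{Brew} + p_{Aroma} = 0 ⇒ p_{Brew} = 53 + (1/6)p_{Aroma}.
The game is symmetric, so in equilibrium p_{Aroma} = p_{Brew}: the reaction function gives (5/6)p_{Brew} = 53, hence p_{Brew} = 63.6.
q_{Brew} = 312 − 3·63.6 + 63.6 = 184.8.
Profit = (63.6 − 2)·184.8 = 11383.68.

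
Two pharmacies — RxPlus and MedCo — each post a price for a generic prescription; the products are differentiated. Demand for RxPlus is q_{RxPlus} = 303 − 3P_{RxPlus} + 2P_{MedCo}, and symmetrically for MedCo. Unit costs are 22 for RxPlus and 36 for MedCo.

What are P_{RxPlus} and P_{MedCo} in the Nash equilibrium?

RxPlus's profit: π = (P_{RxPlus} − 22)(303 − 3P_{RxPlus} + 2P_{MedCo}).
∂π/∂P_{RxPlus} = 369 − 6P_{RxPlus} + 2P_{MedCo} = 0 ⇒ P_{RxPlus} = 61.5 + (1/3)P_{MedCo}.
Similarly P_{MedCo} = 68.5 + (1/3)P_{RxPlus}.
Solving the two reaction functions simultaneously: (1 − (1/3)(1/3))P_{RxPlus} = 61.5 + (1/3)·68.5, so (8/9)P_{RxPlus} = 253/3 and P_{RxPlus} = 94.875.
Then P_{MedCo} = 68.5 + (1/3)·94.875 = 100.125.

94.875, 100.125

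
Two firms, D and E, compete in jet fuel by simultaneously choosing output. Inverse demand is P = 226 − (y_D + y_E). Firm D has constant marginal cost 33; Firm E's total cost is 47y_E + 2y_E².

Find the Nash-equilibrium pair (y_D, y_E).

89, 15

Firm D's profit: π = y_D(226 − (y_D + y_E)) − 33y_D.
∂π/∂y_D = 193 − 2y_D − y_E = 0, so y_D = 96.5 − 0.5y_E.
For E: ∂π/∂y_E = 179 − 6y_E − y_D = 0 ⇒ y_E = 179/6 − (1/6)y_D.
Substituting the second reaction function into the first: y_D = 96.5 − 0.5(179/6 − (1/6)y_D), which gives (11/12)y_D = 979/12 ⇒ y_D = 89.
Then y_E = 179/6 − (1/6)·89 = 15.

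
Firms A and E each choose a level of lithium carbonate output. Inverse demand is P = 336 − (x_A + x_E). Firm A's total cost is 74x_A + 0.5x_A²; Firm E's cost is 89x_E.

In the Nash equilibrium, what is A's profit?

4603.74

Firm A's profit: π = x_A(336 − (x_A + x_E)) − 74x_A − 0.5x_A².
∂π/∂x_A = 262 − 3x_A − x_E = 0, so x_A = 262/3 − (1/3)x_E.
For E: ∂π/∂x_E = 247 − 2x_E − x_A = 0 ⇒ x_E = 123.5 − 0.5x_A.
Solving the two reaction functions simultaneously: (1 − (−1/3)(−0.5))x_A = 262/3 − (1/3)·123.5, so (5/6)x_A = 277/6 and x_A = 55.4.
Then x_E = 123.5 − 0.5·55.4 = 95.8.
Price P = 336 − 151.2 = 184.8.
A's profit: (184.8 − 74)·55.4 − 0.5(55.4)² = 4603.74.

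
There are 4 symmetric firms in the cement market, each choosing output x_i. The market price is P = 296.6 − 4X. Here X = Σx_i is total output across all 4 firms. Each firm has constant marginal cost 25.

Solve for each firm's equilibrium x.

A representative firm's profit is π_i = x_i(296.6 − 4X) − 25x_i, with X = x_i + Σ_{j≠i} x_j.
First-order condition: 271.6 − 8x_i − 4Σ_{j≠i} x_j = 0.
In a symmetric equilibrium every firm chooses the same x, so Σ_{j≠i} x_j = 3x. The condition becomes 271.6 − 20x = 0, giving x = 271.6/20 = 13.58.

13.58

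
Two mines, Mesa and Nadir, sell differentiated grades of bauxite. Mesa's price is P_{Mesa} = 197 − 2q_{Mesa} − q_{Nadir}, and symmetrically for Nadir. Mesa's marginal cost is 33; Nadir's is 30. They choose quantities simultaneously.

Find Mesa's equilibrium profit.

2125.52

Mine Mesa's profit: π = q_{Mesa}(197 − 2q_{Mesa} − q_{Nadir}) − 33q_{Mesa}.
∂π/∂q_{Mesa} = 164 − 4q_{Mesa} − q_{Nadir} = 0 ⇒ q_{Mesa} = 41 − 0.25q_{Nadir}.
Similarly q_{Nadir} = 41.75 − 0.25q_{Mesa}.
Plugging q_{Nadir} into Mesa's best response: q_{Mesa} = 41 − 0.25(41.75 − 0.25q_{Mesa}) ⇒ 0.9375q_{Mesa} = 30.5625, so q_{Mesa} = 32.6.
Then q_{Nadir} = 41.75 − 0.25·32.6 = 33.6.
P_{Mesa} = 197 − 2·32.6 − 33.6 = 98.2.
Profit = (98.2 − 33)·32.6 = 2125.52.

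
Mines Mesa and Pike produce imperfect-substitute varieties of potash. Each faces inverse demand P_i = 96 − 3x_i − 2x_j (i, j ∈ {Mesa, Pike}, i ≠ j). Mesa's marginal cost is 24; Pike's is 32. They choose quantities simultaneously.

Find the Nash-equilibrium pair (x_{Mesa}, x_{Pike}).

9.5, 7.5

Mine Mesa's profit: π = x_{Mesa}(96 − 3x_{Mesa} − 2x_{Pike}) − 24x_{Mesa}.
∂π/∂x_{Mesa} = 72 − 6x_{Mesa} − 2x_{Pike} = 0 ⇒ x_{Mesa} = 12 − (1/3)x_{Pike}.
Similarly x_{Pike} = 32/3 − (1/3)x_{Mesa}.
Substituting the second reaction function into the first: x_{Mesa} = 12 − (1/3)(32/3 − (1/3)x_{Mesa}), which gives (8/9)x_{Mesa} = 76/9 ⇒ x_{Mesa} = 9.5.
Then x_{Pike} = 32/3 − (1/3)·9.5 = 7.5.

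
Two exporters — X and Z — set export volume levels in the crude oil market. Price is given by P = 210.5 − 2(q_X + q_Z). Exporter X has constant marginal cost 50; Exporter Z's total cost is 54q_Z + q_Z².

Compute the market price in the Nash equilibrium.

Exporter X's profit: π = q_X(210.5 − 2(q_X + q_Z)) − 50q_X.
∂π/∂q_X = 160.5 − 4q_X − 2q_Z = 0, so q_X = 40.125 − 0.5q_Z.
For Z: ∂π/∂q_Z = 156.5 − 6q_Z − 2q_X = 0 ⇒ q_Z = 313/12 − (1/3)q_X.
Plugging q_Z into X's best response: q_X = 40.125 − 0.5(313/12 − (1/3)q_X) ⇒ (5/6)q_X = 325/12, so q_X = 32.5.
Then q_Z = 313/12 − (1/3)·32.5 = 15.25.
Equilibrium price: P = 210.5 − 2·47.75 = 115.

115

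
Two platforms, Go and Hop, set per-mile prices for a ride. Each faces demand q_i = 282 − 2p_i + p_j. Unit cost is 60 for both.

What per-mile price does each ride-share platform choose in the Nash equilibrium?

134

Go's profit: π = (p_{Go} − 60)(282 − 2p_{Go} + p_{Hop}).
∂π/∂p_{Go} = 402 − 4p_{Go} + p_{Hop} = 0 ⇒ p_{Go} = 100.5 + 0.25p_{Hop}.
Setting p_{Go} = p_{Hop} in the reaction function: p_{Go} = 100.5 + 0.25p_{Go}, so p_{Go} = 100.5 / 0.75 = 134.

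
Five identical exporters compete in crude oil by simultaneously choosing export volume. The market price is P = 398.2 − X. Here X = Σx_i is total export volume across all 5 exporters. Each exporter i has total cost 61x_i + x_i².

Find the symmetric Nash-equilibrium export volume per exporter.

42.15

A representative exporter's profit is π_i = x_i(398.2 − X) − 61x_i − x_i², with X = x_i + Σ_{j≠i} x_j.
First-order condition: 337.2 − 4x_i − Σ_{j≠i} x_j = 0.
With identical exporters, set every x_j = x: then 337.2 − 4x − 4x = 0, i.e. x = 337.2/8 = 42.15.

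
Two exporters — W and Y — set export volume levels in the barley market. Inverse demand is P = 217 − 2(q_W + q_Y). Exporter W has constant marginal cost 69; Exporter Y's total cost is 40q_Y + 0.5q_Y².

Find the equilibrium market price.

Exporter W's profit: π = q_W(217 − 2(q_W + q_Y)) − 69q_W.
∂π/∂q_W = 148 − 4q_W − 2q_Y = 0, so q_W = 37 − 0.5q_Y.
For Y: ∂π/∂q_Y = 177 − 5q_Y − 2q_W = 0 ⇒ q_Y = 35.4 − 0.4q_W.
Solving the two reaction functions simultaneously: (1 − (−0.5)(−0.4))q_W = 37 − 0.5·35.4, so 0.8q_W = 19.3 and q_W = 24.125.
Then q_Y = 35.4 − 0.4·24.125 = 25.75.
Equilibrium price: P = 217 − 2·49.875 = 117.25.

117.25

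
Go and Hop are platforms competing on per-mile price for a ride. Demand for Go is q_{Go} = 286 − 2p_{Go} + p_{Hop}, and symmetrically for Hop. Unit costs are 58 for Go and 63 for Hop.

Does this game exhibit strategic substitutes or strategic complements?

strategic complements

Go's profit: π = (p_{Go} − 58)(286 − 2p_{Go} + p_{Hop}).
∂π/∂p_{Go} = 402 − 4p_{Go} + p_{Hop} = 0 ⇒ p_{Go} = 100.5 + 0.25p_{Hop}.
The best-response slope dp_{Go}/dp_{Hop} = 0.25 > 0: the reaction function is upward-sloping, so the choices are strategic complements.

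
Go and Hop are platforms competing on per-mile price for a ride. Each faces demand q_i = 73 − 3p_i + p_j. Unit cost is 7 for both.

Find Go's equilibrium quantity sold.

Go's profit: π = (p_{Go} − 7)(73 − 3p_{Go} + p_{Hop}).
∂π/∂p_{Go} = 94 − 6p_{Go} + p_{Hop} = 0 ⇒ p_{Go} = 47/3 + (1/6)p_{Hop}.
By symmetry p_{Hop} = p_{Go}; substituting into the reaction function, (5/6)p_{Go} = 47/3 and p_{Go} = 18.8.
q_{Go} = 73 − 3·18.8 + 18.8 = 35.4.

35.4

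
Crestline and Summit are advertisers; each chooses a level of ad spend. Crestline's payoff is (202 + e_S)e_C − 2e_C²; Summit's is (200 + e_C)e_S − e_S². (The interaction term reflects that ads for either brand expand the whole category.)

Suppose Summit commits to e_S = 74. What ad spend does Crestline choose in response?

Expanding Crestline's payoff: 202e_C + e_Se_C − 2e_C².
∂π/∂e_C = 202 + e_S − 4e_C = 0, so e_C = 50.5 + 0.25e_S.
At e_S = 74: e_C = 50.5 + 0.25·74 = 69.

69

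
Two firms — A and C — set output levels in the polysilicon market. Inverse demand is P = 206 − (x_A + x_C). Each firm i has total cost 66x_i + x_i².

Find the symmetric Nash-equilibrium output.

28

Firm A's profit: π = x_A(206 − (x_A + x_C)) − 66x_A − x_A².
∂π/∂x_A = 140 − 4x_A − x_C = 0, so x_A = 35 − 0.25x_C.
The game is symmetric, so in equilibrium x_C = x_A: the reaction function gives 1.25x_A = 35, hence x_A = 28.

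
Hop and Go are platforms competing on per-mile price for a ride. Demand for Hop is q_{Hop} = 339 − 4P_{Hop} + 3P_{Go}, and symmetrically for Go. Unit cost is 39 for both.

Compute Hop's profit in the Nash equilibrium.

14400

Hop's profit: π = (P_{Hop} − 39)(339 − 4P_{Hop} + 3P_{Go}).
∂π/∂P_{Hop} = 495 − 8P_{Hop} + 3P_{Go} = 0 ⇒ P_{Hop} = 61.875 + 0.375P_{Go}.
The game is symmetric, so in equilibrium P_{Go} = P_{Hop}: the reaction function gives 0.625P_{Hop} = 61.875, hence P_{Hop} = 99.
q_{Hop} = 339 − 4·99 + 3·99 = 240.
Profit = (99 − 39)·240 = 14400.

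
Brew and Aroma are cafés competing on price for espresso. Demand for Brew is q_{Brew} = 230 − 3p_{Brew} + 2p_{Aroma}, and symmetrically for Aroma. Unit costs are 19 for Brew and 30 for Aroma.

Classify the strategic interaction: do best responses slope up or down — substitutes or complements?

Brew's profit: π = (p_{Brew} − 19)(230 − 3p_{Brew} + 2p_{Aroma}).
∂π/∂p_{Brew} = 287 − 6p_{Brew} + 2p_{Aroma} = 0 ⇒ p_{Brew} = 287/6 + (1/3)p_{Aroma}.
The best-response slope dp_{Brew}/dp_{Aroma} = 1/3 > 0: the reaction function is upward-sloping, so the choices are strategic complements.

strategic complements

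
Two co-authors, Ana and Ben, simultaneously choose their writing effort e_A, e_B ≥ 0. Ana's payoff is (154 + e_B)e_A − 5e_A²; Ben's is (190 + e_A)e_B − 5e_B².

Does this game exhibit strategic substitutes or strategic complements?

strategic complements

Expanding Ana's payoff: 154e_A + e_Be_A − 5e_A².
∂π/∂e_A = 154 + e_B − 10e_A = 0, so e_A = 15.4 + 0.1e_B.
The best-response slope de_A/de_B = 0.1 > 0: the reaction function is upward-sloping, so the choices are strategic complements.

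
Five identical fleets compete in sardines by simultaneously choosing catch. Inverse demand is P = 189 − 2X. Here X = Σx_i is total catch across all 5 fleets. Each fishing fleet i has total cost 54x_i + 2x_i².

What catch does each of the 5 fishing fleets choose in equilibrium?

A representative fishing fleet's profit is π_i = x_i(189 − 2X) − 54x_i − 2x_i², with X = x_i + Σ_{j≠i} x_j.
First-order condition: 135 − 8x_i − 2Σ_{j≠i} x_j = 0.
In a symmetric equilibrium every fishing fleet chooses the same x, so Σ_{j≠i} x_j = 4x. The condition becomes 135 − 16x = 0, giving x = 135/16 = 8.4375.

8.4375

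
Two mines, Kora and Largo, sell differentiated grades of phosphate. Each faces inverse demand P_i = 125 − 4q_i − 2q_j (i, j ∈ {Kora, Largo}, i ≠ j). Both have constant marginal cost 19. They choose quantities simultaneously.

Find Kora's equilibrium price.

61.4

Mine Kora's profit: π = q_{Kora}(125 − 4q_{Kora} − 2q_{Largo}) − 19q_{Kora}.
∂π/∂q_{Kora} = 106 − 8q_{Kora} − 2q_{Largo} = 0 ⇒ q_{Kora} = 13.25 − 0.25q_{Largo}.
By symmetry q_{Largo} = q_{Kora}; substituting into the reaction function, 1.25q_{Kora} = 13.25 and q_{Kora} = 10.6.
P_{Kora} = 125 − 4·10.6 − 2·10.6 = 61.4.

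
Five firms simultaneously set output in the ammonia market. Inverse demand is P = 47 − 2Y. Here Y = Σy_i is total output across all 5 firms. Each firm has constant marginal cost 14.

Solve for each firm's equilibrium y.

A representative firm's profit is π_i = y_i(47 − 2Y) − 14y_i, with Y = y_i + Σ_{j≠i} y_j.
First-order condition: 33 − 4y_i − 2Σ_{j≠i} y_j = 0.
Imposing symmetry (y_j = y for all j) turns Σ_{j≠i} y_j into 4y, so 33 = 12y and y = 2.75.

2.75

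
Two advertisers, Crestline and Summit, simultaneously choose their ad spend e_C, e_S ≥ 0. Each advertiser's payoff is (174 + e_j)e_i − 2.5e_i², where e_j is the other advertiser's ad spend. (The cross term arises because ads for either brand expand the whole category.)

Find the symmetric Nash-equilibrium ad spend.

43.5

Crestline's payoff is (174 + e_S)e_C − 2.5e_C².
∂π/∂e_C = 174 + e_S − 5e_C = 0, so e_C = 34.8 + 0.2e_S.
Setting e_C = e_S in the reaction function: e_C = 34.8 + 0.2e_C, so e_C = 34.8 / 0.8 = 43.5.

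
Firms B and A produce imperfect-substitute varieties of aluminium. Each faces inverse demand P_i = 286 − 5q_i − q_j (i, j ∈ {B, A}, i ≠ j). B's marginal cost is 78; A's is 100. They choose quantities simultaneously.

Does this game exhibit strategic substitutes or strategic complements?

Firm B's profit: π = q_B(286 − 5q_B − q_A) − 78q_B.
∂π/∂q_B = 208 − 10q_B − q_A = 0 ⇒ q_B = 20.8 − 0.1q_A.
The best-response slope dq_B/dq_A = −0.1 < 0: the reaction function is downward-sloping, so the choices are strategic substitutes.

strategic substitutes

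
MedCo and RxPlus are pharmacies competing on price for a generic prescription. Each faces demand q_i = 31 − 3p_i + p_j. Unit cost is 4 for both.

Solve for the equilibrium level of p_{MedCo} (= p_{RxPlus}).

MedCo's profit: π = (p_{MedCo} − 4)(31 − 3p_{MedCo} + p_{RxPlus}).
∂π/∂p_{MedCo} = 43 − 6p_{MedCo} + p_{RxPlus} = 0 ⇒ p_{MedCo} = 43/6 + (1/6)p_{RxPlus}.
By symmetry p_{RxPlus} = p_{MedCo}; substituting into the reaction function, (5/6)p_{MedCo} = 43/6 and p_{MedCo} = 8.6.

8.6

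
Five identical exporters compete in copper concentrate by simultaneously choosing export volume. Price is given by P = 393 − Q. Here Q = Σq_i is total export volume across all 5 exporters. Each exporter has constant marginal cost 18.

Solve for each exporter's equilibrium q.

A representative exporter's profit is π_i = q_i(393 − Q) − 18q_i, with Q = q_i + Σ_{j≠i} q_j.
First-order condition: 375 − 2q_i − Σ_{j≠i} q_j = 0.
In a symmetric equilibrium every exporter chooses the same q, so Σ_{j≠i} q_j = 4q. The condition becomes 375 − 6q = 0, giving q = 375/6 = 62.5.

62.5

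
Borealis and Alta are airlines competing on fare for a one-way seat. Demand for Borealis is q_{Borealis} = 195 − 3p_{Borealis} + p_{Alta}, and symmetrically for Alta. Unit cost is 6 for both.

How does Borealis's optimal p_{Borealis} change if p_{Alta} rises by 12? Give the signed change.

2

Borealis's profit: π = (p_{Borealis} − 6)(195 − 3p_{Borealis} + p_{Alta}).
∂π/∂p_{Borealis} = 213 − 6p_{Borealis} + p_{Alta} = 0 ⇒ p_{Borealis} = 35.5 + (1/6)p_{Alta}.
The reaction-function slope is 1/6, so a 12-unit rise in p_{Alta} moves p_{Borealis} by 1/6 × 12 = 2. Borealis's best response rises — the actions are strategic complements.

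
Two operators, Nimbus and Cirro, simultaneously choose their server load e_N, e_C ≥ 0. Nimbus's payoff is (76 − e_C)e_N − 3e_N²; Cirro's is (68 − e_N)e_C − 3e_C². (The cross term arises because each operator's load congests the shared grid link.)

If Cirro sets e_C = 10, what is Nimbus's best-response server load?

Expanding Nimbus's payoff: 76e_N − e_Ce_N − 3e_N².
∂π/∂e_N = 76 − e_C − 6e_N = 0, so e_N = 38/3 − (1/6)e_C.
At e_C = 10: e_N = 38/3 − (1/6)·10 = 11.

11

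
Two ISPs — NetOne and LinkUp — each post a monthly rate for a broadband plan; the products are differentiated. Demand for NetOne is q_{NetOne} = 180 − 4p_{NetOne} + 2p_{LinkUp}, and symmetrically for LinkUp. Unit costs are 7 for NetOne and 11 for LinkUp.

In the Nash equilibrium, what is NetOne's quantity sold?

NetOne's profit: π = (p_{NetOne} − 7)(180 − 4p_{NetOne} + 2p_{LinkUp}).
∂π/∂p_{NetOne} = 208 − 8p_{NetOne} + 2p_{LinkUp} = 0 ⇒ p_{NetOne} = 26 + 0.25p_{LinkUp}.
Similarly p_{LinkUp} = 28 + 0.25p_{NetOne}.
Plugging p_{LinkUp} into NetOne's best response: p_{NetOne} = 26 + 0.25(28 + 0.25p_{NetOne}) ⇒ 0.9375p_{NetOne} = 33, so p_{NetOne} = 35.2.
Then p_{LinkUp} = 28 + 0.25·35.2 = 36.8.
q_{NetOne} = 180 − 4·35.2 + 2·36.8 = 112.8.

112.8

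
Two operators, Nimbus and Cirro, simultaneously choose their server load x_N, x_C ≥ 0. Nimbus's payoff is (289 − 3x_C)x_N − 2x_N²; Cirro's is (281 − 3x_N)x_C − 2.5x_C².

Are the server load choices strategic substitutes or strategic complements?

strategic substitutes

Expanding Nimbus's payoff: 289x_N − 3x_Cx_N − 2x_N².
∂π/∂x_N = 289 − 3x_C − 4x_N = 0, so x_N = 72.25 − 0.75x_C.
The best-response slope dx_N/dx_C = −0.75 < 0: the reaction function is downward-sloping, so the choices are strategic substitutes.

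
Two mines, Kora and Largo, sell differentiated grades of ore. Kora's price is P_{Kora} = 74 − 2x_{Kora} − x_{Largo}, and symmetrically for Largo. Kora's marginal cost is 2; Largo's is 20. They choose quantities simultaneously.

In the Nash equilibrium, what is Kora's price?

Mine Kora's profit: π = x_{Kora}(74 − 2x_{Kora} − x_{Largo}) − 2x_{Kora}.
∂π/∂x_{Kora} = 72 − 4x_{Kora} − x_{Largo} = 0 ⇒ x_{Kora} = 18 − 0.25x_{Largo}.
Similarly x_{Largo} = 13.5 − 0.25x_{Kora}.
Solving the two reaction functions simultaneously: (1 − (−0.25)(−0.25))x_{Kora} = 18 − 0.25·13.5, so 0.9375x_{Kora} = 14.625 and x_{Kora} = 15.6.
Then x_{Largo} = 13.5 − 0.25·15.6 = 9.6.
P_{Kora} = 74 − 2·15.6 − 9.6 = 33.2.

33.2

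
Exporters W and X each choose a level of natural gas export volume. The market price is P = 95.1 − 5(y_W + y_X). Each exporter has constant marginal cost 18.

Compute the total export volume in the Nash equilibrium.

Exporter W's profit: π = y_W(95.1 − 5(y_W + y_X)) − 18y_W.
∂π/∂y_W = 77.1 − 10y_W − 5y_X = 0, so y_W = 7.71 − 0.5y_X.
Setting y_W = y_X in the reaction function: y_W = 7.71 − 0.5y_W, so y_W = 7.71 / 1.5 = 5.14.
Total export volume: 5.14 + 5.14 = 10.28.

10.28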